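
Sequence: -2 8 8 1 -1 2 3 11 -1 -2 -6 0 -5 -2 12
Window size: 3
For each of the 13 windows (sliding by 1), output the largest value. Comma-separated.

8, 8, 8, 2, 3, 11, 11, 11, -1, 0, 0, 0, 12

[-2, 8, 8] → max 8
[8, 8, 1] → max 8
[8, 1, -1] → max 8
[1, -1, 2] → max 2
[-1, 2, 3] → max 3
[2, 3, 11] → max 11
[3, 11, -1] → max 11
[11, -1, -2] → max 11
[-1, -2, -6] → max -1
[-2, -6, 0] → max 0
[-6, 0, -5] → max 0
[0, -5, -2] → max 0
[-5, -2, 12] → max 12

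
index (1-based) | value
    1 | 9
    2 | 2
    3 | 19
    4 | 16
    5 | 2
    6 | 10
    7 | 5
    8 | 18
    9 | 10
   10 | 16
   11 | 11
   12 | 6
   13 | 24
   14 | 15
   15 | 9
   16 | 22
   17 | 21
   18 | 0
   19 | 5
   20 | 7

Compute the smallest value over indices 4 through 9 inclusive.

2

Elements at indices 4..9: 16, 2, 10, 5, 18, 10
min(16, 2, 10, 5, 18, 10) = 2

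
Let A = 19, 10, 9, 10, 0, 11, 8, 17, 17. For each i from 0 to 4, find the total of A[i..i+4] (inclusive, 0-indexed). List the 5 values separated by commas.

Sliding a size-5 window across the 9 values:
[19, 10, 9, 10, 0] → sum 48
[10, 9, 10, 0, 11] → sum 40
[9, 10, 0, 11, 8] → sum 38
[10, 0, 11, 8, 17] → sum 46
[0, 11, 8, 17, 17] → sum 53

48, 40, 38, 46, 53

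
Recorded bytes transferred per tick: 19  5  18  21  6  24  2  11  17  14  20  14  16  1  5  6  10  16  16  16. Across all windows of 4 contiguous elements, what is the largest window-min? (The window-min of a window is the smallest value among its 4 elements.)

14

19 5 18 21 → min 5
5 18 21 6 → min 5
18 21 6 24 → min 6
21 6 24 2 → min 2
6 24 2 11 → min 2
24 2 11 17 → min 2
2 11 17 14 → min 2
11 17 14 20 → min 11
17 14 20 14 → min 14
14 20 14 16 → min 14
20 14 16 1 → min 1
14 16 1 5 → min 1
16 1 5 6 → min 1
1 5 6 10 → min 1
5 6 10 16 → min 5
6 10 16 16 → min 6
10 16 16 16 → min 10
Largest of these is 14.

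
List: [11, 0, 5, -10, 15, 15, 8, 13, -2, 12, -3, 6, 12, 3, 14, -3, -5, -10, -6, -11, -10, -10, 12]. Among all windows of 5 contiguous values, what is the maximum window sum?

49

[11, 0, 5, -10, 15] → sum 21
[0, 5, -10, 15, 15] → sum 25
[5, -10, 15, 15, 8] → sum 33
[-10, 15, 15, 8, 13] → sum 41
[15, 15, 8, 13, -2] → sum 49
[15, 8, 13, -2, 12] → sum 46
[8, 13, -2, 12, -3] → sum 28
[13, -2, 12, -3, 6] → sum 26
[-2, 12, -3, 6, 12] → sum 25
[12, -3, 6, 12, 3] → sum 30
[-3, 6, 12, 3, 14] → sum 32
[6, 12, 3, 14, -3] → sum 32
[12, 3, 14, -3, -5] → sum 21
[3, 14, -3, -5, -10] → sum -1
[14, -3, -5, -10, -6] → sum -10
[-3, -5, -10, -6, -11] → sum -35
[-5, -10, -6, -11, -10] → sum -42
[-10, -6, -11, -10, -10] → sum -47
[-6, -11, -10, -10, 12] → sum -25
Maximum of these is 49.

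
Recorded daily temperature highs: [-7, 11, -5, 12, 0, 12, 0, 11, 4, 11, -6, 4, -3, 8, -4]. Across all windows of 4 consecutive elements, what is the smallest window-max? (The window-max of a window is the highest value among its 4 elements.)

8

-7 11 -5 12 → max 12
11 -5 12 0 → max 12
-5 12 0 12 → max 12
12 0 12 0 → max 12
0 12 0 11 → max 12
12 0 11 4 → max 12
0 11 4 11 → max 11
11 4 11 -6 → max 11
4 11 -6 4 → max 11
11 -6 4 -3 → max 11
-6 4 -3 8 → max 8
4 -3 8 -4 → max 8
Smallest of these is 8.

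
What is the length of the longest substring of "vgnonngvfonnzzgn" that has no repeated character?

[v] len 1
[v, g] len 2
[v, g, n] len 3
[v, g, n, o] len 4
[o, n] len 2
[n] len 1
[n, g] len 2
[n, g, v] len 3
[n, g, v, f] len 4
[n, g, v, f, o] len 5
[g, v, f, o, n] len 5
[n] len 1
[n, z] len 2
[z] len 1
[z, g] len 2
[z, g, n] len 3
Longest all-distinct length: 5.

5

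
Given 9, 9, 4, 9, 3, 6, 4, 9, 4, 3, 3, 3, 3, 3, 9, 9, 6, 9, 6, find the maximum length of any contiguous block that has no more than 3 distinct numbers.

10

add 9: window [9] (1 distinct), len 1
add 9: window [9, 9] (1 distinct), len 2
add 4: window [9, 9, 4] (2 distinct), len 3
add 9: window [9, 9, 4, 9] (2 distinct), len 4
add 3: window [9, 9, 4, 9, 3] (3 distinct), len 5
add 6: window [9, 3, 6] (3 distinct), len 3
add 4: window [3, 6, 4] (3 distinct), len 3
add 9: window [6, 4, 9] (3 distinct), len 3
add 4: window [6, 4, 9, 4] (3 distinct), len 4
add 3: window [4, 9, 4, 3] (3 distinct), len 4
add 3: window [4, 9, 4, 3, 3] (3 distinct), len 5
add 3: window [4, 9, 4, 3, 3, 3] (3 distinct), len 6
add 3: window [4, 9, 4, 3, 3, 3, 3] (3 distinct), len 7
add 3: window [4, 9, 4, 3, 3, 3, 3, 3] (3 distinct), len 8
add 9: window [4, 9, 4, 3, 3, 3, 3, 3, 9] (3 distinct), len 9
add 9: window [4, 9, 4, 3, 3, 3, 3, 3, 9, 9] (3 distinct), len 10
add 6: window [3, 3, 3, 3, 3, 9, 9, 6] (3 distinct), len 8
add 9: window [3, 3, 3, 3, 3, 9, 9, 6, 9] (3 distinct), len 9
add 6: window [3, 3, 3, 3, 3, 9, 9, 6, 9, 6] (3 distinct), len 10
Longest length with ≤3 distinct: 10.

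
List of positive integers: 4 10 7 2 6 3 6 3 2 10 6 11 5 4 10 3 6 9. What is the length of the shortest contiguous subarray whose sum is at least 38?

add 4: running sum 4 < 38
add 10: running sum 14 < 38
add 7: running sum 21 < 38
add 2: running sum 23 < 38
add 6: running sum 29 < 38
add 3: running sum 32 < 38
end 6: [4, 10, 7, 2, 6, 3, 6] sum 38, len 7
end 7: [4, 10, 7, 2, 6, 3, 6, 3] sum 41, len 8
end 8: [10, 7, 2, 6, 3, 6, 3, 2] sum 39, len 8
end 9: [7, 2, 6, 3, 6, 3, 2, 10] sum 39, len 8
end 10: [2, 6, 3, 6, 3, 2, 10, 6] sum 38, len 8
end 11: [6, 3, 2, 10, 6, 11] sum 38, len 6
end 12: [6, 3, 2, 10, 6, 11, 5] sum 43, len 7
end 13: [2, 10, 6, 11, 5, 4] sum 38, len 6
end 14: [10, 6, 11, 5, 4, 10] sum 46, len 6
end 15: [6, 11, 5, 4, 10, 3] sum 39, len 6
end 16: [11, 5, 4, 10, 3, 6] sum 39, len 6
end 17: [11, 5, 4, 10, 3, 6, 9] sum 48, len 7
Shortest qualifying length: 6.

6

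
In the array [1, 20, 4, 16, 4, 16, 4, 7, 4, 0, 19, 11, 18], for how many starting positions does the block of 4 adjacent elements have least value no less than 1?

6

1 20 4 16 → min 1  ≥ 1 ✓
20 4 16 4 → min 4  ≥ 1 ✓
4 16 4 16 → min 4  ≥ 1 ✓
16 4 16 4 → min 4  ≥ 1 ✓
4 16 4 7 → min 4  ≥ 1 ✓
16 4 7 4 → min 4  ≥ 1 ✓
4 7 4 0 → min 0
7 4 0 19 → min 0
4 0 19 11 → min 0
0 19 11 18 → min 0
6 windows satisfy the condition.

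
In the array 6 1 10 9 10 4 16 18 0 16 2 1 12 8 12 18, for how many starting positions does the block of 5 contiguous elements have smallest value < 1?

(6, 1, 10, 9, 10) → min 1
(1, 10, 9, 10, 4) → min 1
(10, 9, 10, 4, 16) → min 4
(9, 10, 4, 16, 18) → min 4
(10, 4, 16, 18, 0) → min 0  < 1 ✓
(4, 16, 18, 0, 16) → min 0  < 1 ✓
(16, 18, 0, 16, 2) → min 0  < 1 ✓
(18, 0, 16, 2, 1) → min 0  < 1 ✓
(0, 16, 2, 1, 12) → min 0  < 1 ✓
(16, 2, 1, 12, 8) → min 1
(2, 1, 12, 8, 12) → min 1
(1, 12, 8, 12, 18) → min 1
5 windows satisfy the condition.

5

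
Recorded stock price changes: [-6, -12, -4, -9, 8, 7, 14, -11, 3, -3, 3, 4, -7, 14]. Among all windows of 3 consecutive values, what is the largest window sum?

29

[-6, -12, -4] → sum -22
[-12, -4, -9] → sum -25
[-4, -9, 8] → sum -5
[-9, 8, 7] → sum 6
[8, 7, 14] → sum 29
[7, 14, -11] → sum 10
[14, -11, 3] → sum 6
[-11, 3, -3] → sum -11
[3, -3, 3] → sum 3
[-3, 3, 4] → sum 4
[3, 4, -7] → sum 0
[4, -7, 14] → sum 11
Largest of these is 29.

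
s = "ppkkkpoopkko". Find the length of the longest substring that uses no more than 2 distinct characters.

Extend right; when distinct count exceeds 2, shrink from the left:
add p: window [p] (1 distinct), len 1
add p: window [p, p] (1 distinct), len 2
add k: window [p, p, k] (2 distinct), len 3
add k: window [p, p, k, k] (2 distinct), len 4
add k: window [p, p, k, k, k] (2 distinct), len 5
add p: window [p, p, k, k, k, p] (2 distinct), len 6
add o: window [p, o] (2 distinct), len 2
add o: window [p, o, o] (2 distinct), len 3
add p: window [p, o, o, p] (2 distinct), len 4
add k: window [p, k] (2 distinct), len 2
add k: window [p, k, k] (2 distinct), len 3
add o: window [k, k, o] (2 distinct), len 3
Longest length with ≤2 distinct: 6.

6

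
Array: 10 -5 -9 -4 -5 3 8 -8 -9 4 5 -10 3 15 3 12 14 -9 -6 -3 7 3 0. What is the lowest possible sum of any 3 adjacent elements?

-18

10 -5 -9 → sum -4
-5 -9 -4 → sum -18
-9 -4 -5 → sum -18
-4 -5 3 → sum -6
-5 3 8 → sum 6
3 8 -8 → sum 3
8 -8 -9 → sum -9
-8 -9 4 → sum -13
-9 4 5 → sum 0
4 5 -10 → sum -1
5 -10 3 → sum -2
-10 3 15 → sum 8
3 15 3 → sum 21
15 3 12 → sum 30
3 12 14 → sum 29
12 14 -9 → sum 17
14 -9 -6 → sum -1
-9 -6 -3 → sum -18
-6 -3 7 → sum -2
-3 7 3 → sum 7
7 3 0 → sum 10
Lowest of these is -18.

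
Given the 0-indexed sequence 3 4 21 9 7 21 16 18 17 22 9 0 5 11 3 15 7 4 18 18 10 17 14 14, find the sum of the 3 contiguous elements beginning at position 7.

57

Elements at indices 7..9: 18, 17, 22
sum(18, 17, 22) = 57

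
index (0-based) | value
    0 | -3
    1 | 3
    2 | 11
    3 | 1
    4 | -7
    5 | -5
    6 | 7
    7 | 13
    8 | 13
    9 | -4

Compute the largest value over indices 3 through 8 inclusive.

Elements at indices 3..8: 1, -7, -5, 7, 13, 13
max(1, -7, -5, 7, 13, 13) = 13

13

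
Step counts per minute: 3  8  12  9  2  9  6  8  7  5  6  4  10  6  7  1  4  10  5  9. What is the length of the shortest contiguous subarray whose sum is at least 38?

Extend right; whenever the sum reaches 38, record the length and shrink from the left:
add 3: running sum 3 < 38
add 8: running sum 11 < 38
add 12: running sum 23 < 38
add 9: running sum 32 < 38
add 2: running sum 34 < 38
add 9: shortest ending here [8, 12, 9, 2, 9] sum 40, len 5
add 6: shortest ending here [12, 9, 2, 9, 6] sum 38, len 5
add 8: shortest ending here [12, 9, 2, 9, 6, 8] sum 46, len 6
add 7: shortest ending here [9, 2, 9, 6, 8, 7] sum 41, len 6
add 5: shortest ending here [9, 2, 9, 6, 8, 7, 5] sum 46, len 7
add 6: shortest ending here [9, 6, 8, 7, 5, 6] sum 41, len 6
add 4: shortest ending here [9, 6, 8, 7, 5, 6, 4] sum 45, len 7
add 10: shortest ending here [8, 7, 5, 6, 4, 10] sum 40, len 6
add 6: shortest ending here [7, 5, 6, 4, 10, 6] sum 38, len 6
add 7: shortest ending here [5, 6, 4, 10, 6, 7] sum 38, len 6
add 1: shortest ending here [5, 6, 4, 10, 6, 7, 1] sum 39, len 7
add 4: shortest ending here [6, 4, 10, 6, 7, 1, 4] sum 38, len 7
add 10: shortest ending here [10, 6, 7, 1, 4, 10] sum 38, len 6
add 5: shortest ending here [10, 6, 7, 1, 4, 10, 5] sum 43, len 7
add 9: shortest ending here [6, 7, 1, 4, 10, 5, 9] sum 42, len 7
Shortest qualifying length: 5.

5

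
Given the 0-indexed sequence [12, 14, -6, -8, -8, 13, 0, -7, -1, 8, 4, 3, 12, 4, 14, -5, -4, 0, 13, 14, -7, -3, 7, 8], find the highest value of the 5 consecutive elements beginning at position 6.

Elements at indices 6..10: 0, -7, -1, 8, 4
max(0, -7, -1, 8, 4) = 8

8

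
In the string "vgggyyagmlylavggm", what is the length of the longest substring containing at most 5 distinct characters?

12

[v] 1 distinct, len 1
[v, g] 2 distinct, len 2
[v, g, g] 2 distinct, len 3
[v, g, g, g] 2 distinct, len 4
[v, g, g, g, y] 3 distinct, len 5
[v, g, g, g, y, y] 3 distinct, len 6
[v, g, g, g, y, y, a] 4 distinct, len 7
[v, g, g, g, y, y, a, g] 4 distinct, len 8
[v, g, g, g, y, y, a, g, m] 5 distinct, len 9
[g, g, g, y, y, a, g, m, l] 5 distinct, len 9
[g, g, g, y, y, a, g, m, l, y] 5 distinct, len 10
[g, g, g, y, y, a, g, m, l, y, l] 5 distinct, len 11
[g, g, g, y, y, a, g, m, l, y, l, a] 5 distinct, len 12
[m, l, y, l, a, v] 5 distinct, len 6
[l, y, l, a, v, g] 5 distinct, len 6
[l, y, l, a, v, g, g] 5 distinct, len 7
[l, a, v, g, g, m] 5 distinct, len 6
Longest length with ≤5 distinct: 12.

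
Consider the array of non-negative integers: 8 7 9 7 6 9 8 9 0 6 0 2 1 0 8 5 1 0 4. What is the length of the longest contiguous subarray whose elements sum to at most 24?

10

[8] sum 8 len 1
[8, 7] sum 15 len 2
[8, 7, 9] sum 24 len 3
[7, 9, 7] sum 23 len 3
[9, 7, 6] sum 22 len 3
[7, 6, 9] sum 22 len 3
[6, 9, 8] sum 23 len 3
[8, 9] sum 17 len 2
[8, 9, 0] sum 17 len 3
[8, 9, 0, 6] sum 23 len 4
[8, 9, 0, 6, 0] sum 23 len 5
[9, 0, 6, 0, 2] sum 17 len 5
[9, 0, 6, 0, 2, 1] sum 18 len 6
[9, 0, 6, 0, 2, 1, 0] sum 18 len 7
[0, 6, 0, 2, 1, 0, 8] sum 17 len 7
[0, 6, 0, 2, 1, 0, 8, 5] sum 22 len 8
[0, 6, 0, 2, 1, 0, 8, 5, 1] sum 23 len 9
[0, 6, 0, 2, 1, 0, 8, 5, 1, 0] sum 23 len 10
[0, 2, 1, 0, 8, 5, 1, 0, 4] sum 21 len 9
Longest length seen: 10.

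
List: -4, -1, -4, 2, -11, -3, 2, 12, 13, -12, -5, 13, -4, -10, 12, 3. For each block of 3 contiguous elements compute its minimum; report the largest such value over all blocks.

[-4, -1, -4] → min -4
[-1, -4, 2] → min -4
[-4, 2, -11] → min -11
[2, -11, -3] → min -11
[-11, -3, 2] → min -11
[-3, 2, 12] → min -3
[2, 12, 13] → min 2
[12, 13, -12] → min -12
[13, -12, -5] → min -12
[-12, -5, 13] → min -12
[-5, 13, -4] → min -5
[13, -4, -10] → min -10
[-4, -10, 12] → min -10
[-10, 12, 3] → min -10
Largest of these is 2.

2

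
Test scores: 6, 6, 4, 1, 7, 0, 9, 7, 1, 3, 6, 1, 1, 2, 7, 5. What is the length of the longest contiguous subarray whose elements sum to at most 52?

add 6: [6] sum 6, len 1
add 6: [6, 6] sum 12, len 2
add 4: [6, 6, 4] sum 16, len 3
add 1: [6, 6, 4, 1] sum 17, len 4
add 7: [6, 6, 4, 1, 7] sum 24, len 5
add 0: [6, 6, 4, 1, 7, 0] sum 24, len 6
add 9: [6, 6, 4, 1, 7, 0, 9] sum 33, len 7
add 7: [6, 6, 4, 1, 7, 0, 9, 7] sum 40, len 8
add 1: [6, 6, 4, 1, 7, 0, 9, 7, 1] sum 41, len 9
add 3: [6, 6, 4, 1, 7, 0, 9, 7, 1, 3] sum 44, len 10
add 6: [6, 6, 4, 1, 7, 0, 9, 7, 1, 3, 6] sum 50, len 11
add 1: [6, 6, 4, 1, 7, 0, 9, 7, 1, 3, 6, 1] sum 51, len 12
add 1: [6, 6, 4, 1, 7, 0, 9, 7, 1, 3, 6, 1, 1] sum 52, len 13
add 2: [6, 4, 1, 7, 0, 9, 7, 1, 3, 6, 1, 1, 2] sum 48, len 13
add 7: [4, 1, 7, 0, 9, 7, 1, 3, 6, 1, 1, 2, 7] sum 49, len 13
add 5: [1, 7, 0, 9, 7, 1, 3, 6, 1, 1, 2, 7, 5] sum 50, len 13
Longest length seen: 13.

13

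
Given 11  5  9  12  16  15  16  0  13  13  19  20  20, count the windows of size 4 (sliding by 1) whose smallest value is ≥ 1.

6

(11, 5, 9, 12) → min 5  ≥ 1 ✓
(5, 9, 12, 16) → min 5  ≥ 1 ✓
(9, 12, 16, 15) → min 9  ≥ 1 ✓
(12, 16, 15, 16) → min 12  ≥ 1 ✓
(16, 15, 16, 0) → min 0
(15, 16, 0, 13) → min 0
(16, 0, 13, 13) → min 0
(0, 13, 13, 19) → min 0
(13, 13, 19, 20) → min 13  ≥ 1 ✓
(13, 19, 20, 20) → min 13  ≥ 1 ✓
6 windows satisfy the condition.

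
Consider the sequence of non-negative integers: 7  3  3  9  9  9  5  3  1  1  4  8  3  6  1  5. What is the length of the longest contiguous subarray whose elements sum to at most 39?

[7] sum 7 len 1
[7, 3] sum 10 len 2
[7, 3, 3] sum 13 len 3
[7, 3, 3, 9] sum 22 len 4
[7, 3, 3, 9, 9] sum 31 len 5
[3, 3, 9, 9, 9] sum 33 len 5
[3, 3, 9, 9, 9, 5] sum 38 len 6
[3, 9, 9, 9, 5, 3] sum 38 len 6
[3, 9, 9, 9, 5, 3, 1] sum 39 len 7
[9, 9, 9, 5, 3, 1, 1] sum 37 len 7
[9, 9, 5, 3, 1, 1, 4] sum 32 len 7
[9, 5, 3, 1, 1, 4, 8] sum 31 len 7
[9, 5, 3, 1, 1, 4, 8, 3] sum 34 len 8
[5, 3, 1, 1, 4, 8, 3, 6] sum 31 len 8
[5, 3, 1, 1, 4, 8, 3, 6, 1] sum 32 len 9
[5, 3, 1, 1, 4, 8, 3, 6, 1, 5] sum 37 len 10
Longest length seen: 10.

10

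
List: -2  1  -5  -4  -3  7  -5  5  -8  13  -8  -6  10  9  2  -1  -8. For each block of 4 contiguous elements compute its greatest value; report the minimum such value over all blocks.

Window maxs for each of the 14 positions:
[-2, 1, -5, -4] → max 1
[1, -5, -4, -3] → max 1
[-5, -4, -3, 7] → max 7
[-4, -3, 7, -5] → max 7
[-3, 7, -5, 5] → max 7
[7, -5, 5, -8] → max 7
[-5, 5, -8, 13] → max 13
[5, -8, 13, -8] → max 13
[-8, 13, -8, -6] → max 13
[13, -8, -6, 10] → max 13
[-8, -6, 10, 9] → max 10
[-6, 10, 9, 2] → max 10
[10, 9, 2, -1] → max 10
[9, 2, -1, -8] → max 9
Minimum of these is 1.

1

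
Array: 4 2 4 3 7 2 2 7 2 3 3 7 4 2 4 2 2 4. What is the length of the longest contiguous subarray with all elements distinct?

[4] len 1
[4, 2] len 2
[2, 4] len 2
[2, 4, 3] len 3
[2, 4, 3, 7] len 4
[4, 3, 7, 2] len 4
[2] len 1
[2, 7] len 2
[7, 2] len 2
[7, 2, 3] len 3
[3] len 1
[3, 7] len 2
[3, 7, 4] len 3
[3, 7, 4, 2] len 4
[2, 4] len 2
[4, 2] len 2
[2] len 1
[2, 4] len 2
Longest all-distinct length: 4.

4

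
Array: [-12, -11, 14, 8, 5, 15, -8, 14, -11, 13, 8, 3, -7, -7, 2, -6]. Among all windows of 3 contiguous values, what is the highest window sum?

-12 -11 14 → sum -9
-11 14 8 → sum 11
14 8 5 → sum 27
8 5 15 → sum 28
5 15 -8 → sum 12
15 -8 14 → sum 21
-8 14 -11 → sum -5
14 -11 13 → sum 16
-11 13 8 → sum 10
13 8 3 → sum 24
8 3 -7 → sum 4
3 -7 -7 → sum -11
-7 -7 2 → sum -12
-7 2 -6 → sum -11
Highest of these is 28.

28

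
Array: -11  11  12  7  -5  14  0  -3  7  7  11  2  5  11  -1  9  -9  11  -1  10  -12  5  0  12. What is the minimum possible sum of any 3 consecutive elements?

-7

(-11, 11, 12) → sum 12
(11, 12, 7) → sum 30
(12, 7, -5) → sum 14
(7, -5, 14) → sum 16
(-5, 14, 0) → sum 9
(14, 0, -3) → sum 11
(0, -3, 7) → sum 4
(-3, 7, 7) → sum 11
(7, 7, 11) → sum 25
(7, 11, 2) → sum 20
(11, 2, 5) → sum 18
(2, 5, 11) → sum 18
(5, 11, -1) → sum 15
(11, -1, 9) → sum 19
(-1, 9, -9) → sum -1
(9, -9, 11) → sum 11
(-9, 11, -1) → sum 1
(11, -1, 10) → sum 20
(-1, 10, -12) → sum -3
(10, -12, 5) → sum 3
(-12, 5, 0) → sum -7
(5, 0, 12) → sum 17
Minimum of these is -7.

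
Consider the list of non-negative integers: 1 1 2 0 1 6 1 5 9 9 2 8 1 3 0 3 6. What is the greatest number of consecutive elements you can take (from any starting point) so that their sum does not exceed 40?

11

Extend to the right; shrink from the left whenever the sum exceeds 40:
[1] sum 1 len 1
[1, 1] sum 2 len 2
[1, 1, 2] sum 4 len 3
[1, 1, 2, 0] sum 4 len 4
[1, 1, 2, 0, 1] sum 5 len 5
[1, 1, 2, 0, 1, 6] sum 11 len 6
[1, 1, 2, 0, 1, 6, 1] sum 12 len 7
[1, 1, 2, 0, 1, 6, 1, 5] sum 17 len 8
[1, 1, 2, 0, 1, 6, 1, 5, 9] sum 26 len 9
[1, 1, 2, 0, 1, 6, 1, 5, 9, 9] sum 35 len 10
[1, 1, 2, 0, 1, 6, 1, 5, 9, 9, 2] sum 37 len 11
[6, 1, 5, 9, 9, 2, 8] sum 40 len 7
[1, 5, 9, 9, 2, 8, 1] sum 35 len 7
[1, 5, 9, 9, 2, 8, 1, 3] sum 38 len 8
[1, 5, 9, 9, 2, 8, 1, 3, 0] sum 38 len 9
[5, 9, 9, 2, 8, 1, 3, 0, 3] sum 40 len 9
[9, 2, 8, 1, 3, 0, 3, 6] sum 32 len 8
Longest length seen: 11.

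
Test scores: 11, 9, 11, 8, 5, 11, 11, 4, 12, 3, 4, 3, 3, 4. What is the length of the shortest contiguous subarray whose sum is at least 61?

add 11: running sum 11 < 61
add 9: running sum 20 < 61
add 11: running sum 31 < 61
add 8: running sum 39 < 61
add 5: running sum 44 < 61
add 11: running sum 55 < 61
end 6: [11, 9, 11, 8, 5, 11, 11] sum 66, len 7
end 7: [11, 9, 11, 8, 5, 11, 11, 4] sum 70, len 8
end 8: [11, 8, 5, 11, 11, 4, 12] sum 62, len 7
end 9: [11, 8, 5, 11, 11, 4, 12, 3] sum 65, len 8
end 10: [11, 8, 5, 11, 11, 4, 12, 3, 4] sum 69, len 9
end 11: [8, 5, 11, 11, 4, 12, 3, 4, 3] sum 61, len 9
end 12: [8, 5, 11, 11, 4, 12, 3, 4, 3, 3] sum 64, len 10
end 13: [8, 5, 11, 11, 4, 12, 3, 4, 3, 3, 4] sum 68, len 11
Shortest qualifying length: 7.

7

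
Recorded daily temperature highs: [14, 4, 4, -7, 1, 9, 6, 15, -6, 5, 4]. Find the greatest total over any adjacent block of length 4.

31

[14, 4, 4, -7] → sum 15
[4, 4, -7, 1] → sum 2
[4, -7, 1, 9] → sum 7
[-7, 1, 9, 6] → sum 9
[1, 9, 6, 15] → sum 31
[9, 6, 15, -6] → sum 24
[6, 15, -6, 5] → sum 20
[15, -6, 5, 4] → sum 18
Greatest of these is 31.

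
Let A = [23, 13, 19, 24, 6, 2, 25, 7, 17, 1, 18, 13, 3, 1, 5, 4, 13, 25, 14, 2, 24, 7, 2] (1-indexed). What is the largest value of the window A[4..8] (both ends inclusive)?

Elements at indices 4..8: 24, 6, 2, 25, 7
max(24, 6, 2, 25, 7) = 25

25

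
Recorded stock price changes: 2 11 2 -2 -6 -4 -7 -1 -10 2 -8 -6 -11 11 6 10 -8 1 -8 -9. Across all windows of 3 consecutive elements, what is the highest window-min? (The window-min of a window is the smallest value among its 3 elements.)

[2, 11, 2] → min 2
[11, 2, -2] → min -2
[2, -2, -6] → min -6
[-2, -6, -4] → min -6
[-6, -4, -7] → min -7
[-4, -7, -1] → min -7
[-7, -1, -10] → min -10
[-1, -10, 2] → min -10
[-10, 2, -8] → min -10
[2, -8, -6] → min -8
[-8, -6, -11] → min -11
[-6, -11, 11] → min -11
[-11, 11, 6] → min -11
[11, 6, 10] → min 6
[6, 10, -8] → min -8
[10, -8, 1] → min -8
[-8, 1, -8] → min -8
[1, -8, -9] → min -9
Highest of these is 6.

6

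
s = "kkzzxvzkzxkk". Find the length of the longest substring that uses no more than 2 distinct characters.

Extend right; when distinct count exceeds 2, shrink from the left:
[k] 1 distinct, len 1
[k, k] 1 distinct, len 2
[k, k, z] 2 distinct, len 3
[k, k, z, z] 2 distinct, len 4
[z, z, x] 2 distinct, len 3
[x, v] 2 distinct, len 2
[v, z] 2 distinct, len 2
[z, k] 2 distinct, len 2
[z, k, z] 2 distinct, len 3
[z, x] 2 distinct, len 2
[x, k] 2 distinct, len 2
[x, k, k] 2 distinct, len 3
Longest length with ≤2 distinct: 4.

4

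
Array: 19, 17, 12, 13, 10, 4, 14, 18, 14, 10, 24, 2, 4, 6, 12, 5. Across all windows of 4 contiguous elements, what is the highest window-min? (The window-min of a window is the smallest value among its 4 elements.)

Window mins for each of the 13 positions:
[19, 17, 12, 13] → min 12
[17, 12, 13, 10] → min 10
[12, 13, 10, 4] → min 4
[13, 10, 4, 14] → min 4
[10, 4, 14, 18] → min 4
[4, 14, 18, 14] → min 4
[14, 18, 14, 10] → min 10
[18, 14, 10, 24] → min 10
[14, 10, 24, 2] → min 2
[10, 24, 2, 4] → min 2
[24, 2, 4, 6] → min 2
[2, 4, 6, 12] → min 2
[4, 6, 12, 5] → min 4
Highest of these is 12.

12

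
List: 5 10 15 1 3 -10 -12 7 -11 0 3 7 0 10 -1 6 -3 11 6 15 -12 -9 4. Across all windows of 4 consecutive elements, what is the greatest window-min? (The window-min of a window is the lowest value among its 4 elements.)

5 10 15 1 → min 1
10 15 1 3 → min 1
15 1 3 -10 → min -10
1 3 -10 -12 → min -12
3 -10 -12 7 → min -12
-10 -12 7 -11 → min -12
-12 7 -11 0 → min -12
7 -11 0 3 → min -11
-11 0 3 7 → min -11
0 3 7 0 → min 0
3 7 0 10 → min 0
7 0 10 -1 → min -1
0 10 -1 6 → min -1
10 -1 6 -3 → min -3
-1 6 -3 11 → min -3
6 -3 11 6 → min -3
-3 11 6 15 → min -3
11 6 15 -12 → min -12
6 15 -12 -9 → min -12
15 -12 -9 4 → min -12
Greatest of these is 1.

1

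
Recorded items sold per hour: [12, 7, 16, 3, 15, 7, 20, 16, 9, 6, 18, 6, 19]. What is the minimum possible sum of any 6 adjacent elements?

60

Each size-6 window and its sum:
(12, 7, 16, 3, 15, 7) → sum 60
(7, 16, 3, 15, 7, 20) → sum 68
(16, 3, 15, 7, 20, 16) → sum 77
(3, 15, 7, 20, 16, 9) → sum 70
(15, 7, 20, 16, 9, 6) → sum 73
(7, 20, 16, 9, 6, 18) → sum 76
(20, 16, 9, 6, 18, 6) → sum 75
(16, 9, 6, 18, 6, 19) → sum 74
Minimum of these is 60.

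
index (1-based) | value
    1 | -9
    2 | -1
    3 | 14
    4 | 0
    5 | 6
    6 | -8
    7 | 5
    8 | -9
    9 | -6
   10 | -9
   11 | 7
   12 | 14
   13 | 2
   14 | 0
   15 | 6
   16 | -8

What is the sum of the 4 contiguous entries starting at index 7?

-19

Elements at indices 7..10: 5, -9, -6, -9
sum(5, -9, -6, -9) = -19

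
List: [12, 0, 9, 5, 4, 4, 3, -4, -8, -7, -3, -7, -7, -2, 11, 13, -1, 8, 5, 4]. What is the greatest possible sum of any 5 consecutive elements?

Each size-5 window and its sum:
[12, 0, 9, 5, 4] → sum 30
[0, 9, 5, 4, 4] → sum 22
[9, 5, 4, 4, 3] → sum 25
[5, 4, 4, 3, -4] → sum 12
[4, 4, 3, -4, -8] → sum -1
[4, 3, -4, -8, -7] → sum -12
[3, -4, -8, -7, -3] → sum -19
[-4, -8, -7, -3, -7] → sum -29
[-8, -7, -3, -7, -7] → sum -32
[-7, -3, -7, -7, -2] → sum -26
[-3, -7, -7, -2, 11] → sum -8
[-7, -7, -2, 11, 13] → sum 8
[-7, -2, 11, 13, -1] → sum 14
[-2, 11, 13, -1, 8] → sum 29
[11, 13, -1, 8, 5] → sum 36
[13, -1, 8, 5, 4] → sum 29
Greatest of these is 36.

36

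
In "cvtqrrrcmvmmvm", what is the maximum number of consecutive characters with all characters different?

add c: [c] len 1
add v: [c, v] len 2
add t: [c, v, t] len 3
add q: [c, v, t, q] len 4
add r: [c, v, t, q, r] len 5
add r (repeat r, move left end past it): [r] len 1
add r (repeat r, move left end past it): [r] len 1
add c: [r, c] len 2
add m: [r, c, m] len 3
add v: [r, c, m, v] len 4
add m (repeat m, move left end past it): [v, m] len 2
add m (repeat m, move left end past it): [m] len 1
add v: [m, v] len 2
add m (repeat m, move left end past it): [v, m] len 2
Longest all-distinct length: 5.

5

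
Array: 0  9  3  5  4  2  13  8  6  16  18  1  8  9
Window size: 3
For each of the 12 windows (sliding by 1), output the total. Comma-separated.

12, 17, 12, 11, 19, 23, 27, 30, 40, 35, 27, 18

[0, 9, 3] → sum 12
[9, 3, 5] → sum 17
[3, 5, 4] → sum 12
[5, 4, 2] → sum 11
[4, 2, 13] → sum 19
[2, 13, 8] → sum 23
[13, 8, 6] → sum 27
[8, 6, 16] → sum 30
[6, 16, 18] → sum 40
[16, 18, 1] → sum 35
[18, 1, 8] → sum 27
[1, 8, 9] → sum 18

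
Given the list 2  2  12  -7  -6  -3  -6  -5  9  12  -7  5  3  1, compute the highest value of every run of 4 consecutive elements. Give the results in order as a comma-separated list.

2 2 12 -7 → max 12
2 12 -7 -6 → max 12
12 -7 -6 -3 → max 12
-7 -6 -3 -6 → max -3
-6 -3 -6 -5 → max -3
-3 -6 -5 9 → max 9
-6 -5 9 12 → max 12
-5 9 12 -7 → max 12
9 12 -7 5 → max 12
12 -7 5 3 → max 12
-7 5 3 1 → max 5

12, 12, 12, -3, -3, 9, 12, 12, 12, 12, 5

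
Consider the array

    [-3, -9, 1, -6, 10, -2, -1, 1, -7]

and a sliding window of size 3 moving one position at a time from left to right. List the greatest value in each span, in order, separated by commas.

Sliding a size-3 window across the 9 values:
[-3, -9, 1] → max 1
[-9, 1, -6] → max 1
[1, -6, 10] → max 10
[-6, 10, -2] → max 10
[10, -2, -1] → max 10
[-2, -1, 1] → max 1
[-1, 1, -7] → max 1

1, 1, 10, 10, 10, 1, 1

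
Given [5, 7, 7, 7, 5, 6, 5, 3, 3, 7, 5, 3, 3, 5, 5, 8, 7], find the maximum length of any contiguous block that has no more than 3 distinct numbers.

9

add 5: window [5] (1 distinct), len 1
add 7: window [5, 7] (2 distinct), len 2
add 7: window [5, 7, 7] (2 distinct), len 3
add 7: window [5, 7, 7, 7] (2 distinct), len 4
add 5: window [5, 7, 7, 7, 5] (2 distinct), len 5
add 6: window [5, 7, 7, 7, 5, 6] (3 distinct), len 6
add 5: window [5, 7, 7, 7, 5, 6, 5] (3 distinct), len 7
add 3: window [5, 6, 5, 3] (3 distinct), len 4
add 3: window [5, 6, 5, 3, 3] (3 distinct), len 5
add 7: window [5, 3, 3, 7] (3 distinct), len 4
add 5: window [5, 3, 3, 7, 5] (3 distinct), len 5
add 3: window [5, 3, 3, 7, 5, 3] (3 distinct), len 6
add 3: window [5, 3, 3, 7, 5, 3, 3] (3 distinct), len 7
add 5: window [5, 3, 3, 7, 5, 3, 3, 5] (3 distinct), len 8
add 5: window [5, 3, 3, 7, 5, 3, 3, 5, 5] (3 distinct), len 9
add 8: window [5, 3, 3, 5, 5, 8] (3 distinct), len 6
add 7: window [5, 5, 8, 7] (3 distinct), len 4
Longest length with ≤3 distinct: 9.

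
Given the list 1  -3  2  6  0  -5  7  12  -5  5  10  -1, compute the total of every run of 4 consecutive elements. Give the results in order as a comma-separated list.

1 -3 2 6 → sum 6
-3 2 6 0 → sum 5
2 6 0 -5 → sum 3
6 0 -5 7 → sum 8
0 -5 7 12 → sum 14
-5 7 12 -5 → sum 9
7 12 -5 5 → sum 19
12 -5 5 10 → sum 22
-5 5 10 -1 → sum 9

6, 5, 3, 8, 14, 9, 19, 22, 9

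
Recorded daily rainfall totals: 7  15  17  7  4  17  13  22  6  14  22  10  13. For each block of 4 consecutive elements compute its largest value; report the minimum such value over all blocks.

17

7 15 17 7 → max 17
15 17 7 4 → max 17
17 7 4 17 → max 17
7 4 17 13 → max 17
4 17 13 22 → max 22
17 13 22 6 → max 22
13 22 6 14 → max 22
22 6 14 22 → max 22
6 14 22 10 → max 22
14 22 10 13 → max 22
Minimum of these is 17.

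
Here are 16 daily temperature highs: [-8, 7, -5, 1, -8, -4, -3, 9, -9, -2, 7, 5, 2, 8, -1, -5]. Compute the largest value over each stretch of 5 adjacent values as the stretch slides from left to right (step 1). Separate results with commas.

7, 7, 1, 9, 9, 9, 9, 9, 7, 8, 8, 8

Sliding a size-5 window across the 16 values:
-8 7 -5 1 -8 → max 7
7 -5 1 -8 -4 → max 7
-5 1 -8 -4 -3 → max 1
1 -8 -4 -3 9 → max 9
-8 -4 -3 9 -9 → max 9
-4 -3 9 -9 -2 → max 9
-3 9 -9 -2 7 → max 9
9 -9 -2 7 5 → max 9
-9 -2 7 5 2 → max 7
-2 7 5 2 8 → max 8
7 5 2 8 -1 → max 8
5 2 8 -1 -5 → max 8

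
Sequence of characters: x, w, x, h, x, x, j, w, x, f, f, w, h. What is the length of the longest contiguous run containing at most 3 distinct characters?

Extend right; when distinct count exceeds 3, shrink from the left:
add x: window [x] (1 distinct), len 1
add w: window [x, w] (2 distinct), len 2
add x: window [x, w, x] (2 distinct), len 3
add h: window [x, w, x, h] (3 distinct), len 4
add x: window [x, w, x, h, x] (3 distinct), len 5
add x: window [x, w, x, h, x, x] (3 distinct), len 6
add j: window [x, h, x, x, j] (3 distinct), len 5
add w: window [x, x, j, w] (3 distinct), len 4
add x: window [x, x, j, w, x] (3 distinct), len 5
add f: window [w, x, f] (3 distinct), len 3
add f: window [w, x, f, f] (3 distinct), len 4
add w: window [w, x, f, f, w] (3 distinct), len 5
add h: window [f, f, w, h] (3 distinct), len 4
Longest length with ≤3 distinct: 6.

6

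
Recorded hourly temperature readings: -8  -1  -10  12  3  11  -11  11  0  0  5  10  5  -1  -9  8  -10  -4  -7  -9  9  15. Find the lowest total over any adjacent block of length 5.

[-8, -1, -10, 12, 3] → sum -4
[-1, -10, 12, 3, 11] → sum 15
[-10, 12, 3, 11, -11] → sum 5
[12, 3, 11, -11, 11] → sum 26
[3, 11, -11, 11, 0] → sum 14
[11, -11, 11, 0, 0] → sum 11
[-11, 11, 0, 0, 5] → sum 5
[11, 0, 0, 5, 10] → sum 26
[0, 0, 5, 10, 5] → sum 20
[0, 5, 10, 5, -1] → sum 19
[5, 10, 5, -1, -9] → sum 10
[10, 5, -1, -9, 8] → sum 13
[5, -1, -9, 8, -10] → sum -7
[-1, -9, 8, -10, -4] → sum -16
[-9, 8, -10, -4, -7] → sum -22
[8, -10, -4, -7, -9] → sum -22
[-10, -4, -7, -9, 9] → sum -21
[-4, -7, -9, 9, 15] → sum 4
Lowest of these is -22.

-22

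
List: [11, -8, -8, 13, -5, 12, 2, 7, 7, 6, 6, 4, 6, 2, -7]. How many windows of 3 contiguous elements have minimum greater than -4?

7

11 -8 -8 → min -8
-8 -8 13 → min -8
-8 13 -5 → min -8
13 -5 12 → min -5
-5 12 2 → min -5
12 2 7 → min 2  > -4 ✓
2 7 7 → min 2  > -4 ✓
7 7 6 → min 6  > -4 ✓
7 6 6 → min 6  > -4 ✓
6 6 4 → min 4  > -4 ✓
6 4 6 → min 4  > -4 ✓
4 6 2 → min 2  > -4 ✓
6 2 -7 → min -7
7 windows satisfy the condition.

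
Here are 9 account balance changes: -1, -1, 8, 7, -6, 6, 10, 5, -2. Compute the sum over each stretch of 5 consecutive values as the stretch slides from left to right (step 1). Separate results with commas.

-1 -1 8 7 -6 → sum 7
-1 8 7 -6 6 → sum 14
8 7 -6 6 10 → sum 25
7 -6 6 10 5 → sum 22
-6 6 10 5 -2 → sum 13

7, 14, 25, 22, 13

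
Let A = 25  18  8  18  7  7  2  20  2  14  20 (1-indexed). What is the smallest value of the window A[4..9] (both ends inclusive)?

Elements at indices 4..9: 18, 7, 7, 2, 20, 2
min(18, 7, 7, 2, 20, 2) = 2

2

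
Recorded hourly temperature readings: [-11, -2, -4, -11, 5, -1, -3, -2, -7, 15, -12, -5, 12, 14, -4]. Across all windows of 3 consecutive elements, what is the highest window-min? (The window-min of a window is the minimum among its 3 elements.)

Each size-3 window and its min:
(-11, -2, -4) → min -11
(-2, -4, -11) → min -11
(-4, -11, 5) → min -11
(-11, 5, -1) → min -11
(5, -1, -3) → min -3
(-1, -3, -2) → min -3
(-3, -2, -7) → min -7
(-2, -7, 15) → min -7
(-7, 15, -12) → min -12
(15, -12, -5) → min -12
(-12, -5, 12) → min -12
(-5, 12, 14) → min -5
(12, 14, -4) → min -4
Highest of these is -3.

-3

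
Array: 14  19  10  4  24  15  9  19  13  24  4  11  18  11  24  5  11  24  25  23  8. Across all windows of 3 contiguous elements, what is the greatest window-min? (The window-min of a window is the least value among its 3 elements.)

Each size-3 window and its min:
(14, 19, 10) → min 10
(19, 10, 4) → min 4
(10, 4, 24) → min 4
(4, 24, 15) → min 4
(24, 15, 9) → min 9
(15, 9, 19) → min 9
(9, 19, 13) → min 9
(19, 13, 24) → min 13
(13, 24, 4) → min 4
(24, 4, 11) → min 4
(4, 11, 18) → min 4
(11, 18, 11) → min 11
(18, 11, 24) → min 11
(11, 24, 5) → min 5
(24, 5, 11) → min 5
(5, 11, 24) → min 5
(11, 24, 25) → min 11
(24, 25, 23) → min 23
(25, 23, 8) → min 8
Greatest of these is 23.

23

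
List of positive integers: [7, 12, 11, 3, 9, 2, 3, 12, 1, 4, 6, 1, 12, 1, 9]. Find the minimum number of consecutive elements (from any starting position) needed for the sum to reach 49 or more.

7

add 7: running sum 7 < 49
add 12: running sum 19 < 49
add 11: running sum 30 < 49
add 3: running sum 33 < 49
add 9: running sum 42 < 49
add 2: running sum 44 < 49
add 3: running sum 47 < 49
end 7: [12, 11, 3, 9, 2, 3, 12] sum 52, len 7
end 8: [12, 11, 3, 9, 2, 3, 12, 1] sum 53, len 8
end 9: [12, 11, 3, 9, 2, 3, 12, 1, 4] sum 57, len 9
end 10: [11, 3, 9, 2, 3, 12, 1, 4, 6] sum 51, len 9
end 11: [11, 3, 9, 2, 3, 12, 1, 4, 6, 1] sum 52, len 10
end 12: [9, 2, 3, 12, 1, 4, 6, 1, 12] sum 50, len 9
end 13: [9, 2, 3, 12, 1, 4, 6, 1, 12, 1] sum 51, len 10
end 14: [3, 12, 1, 4, 6, 1, 12, 1, 9] sum 49, len 9
Shortest qualifying length: 7.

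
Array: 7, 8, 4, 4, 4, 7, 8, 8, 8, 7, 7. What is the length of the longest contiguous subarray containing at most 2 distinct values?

[7] 1 distinct, len 1
[7, 8] 2 distinct, len 2
[8, 4] 2 distinct, len 2
[8, 4, 4] 2 distinct, len 3
[8, 4, 4, 4] 2 distinct, len 4
[4, 4, 4, 7] 2 distinct, len 4
[7, 8] 2 distinct, len 2
[7, 8, 8] 2 distinct, len 3
[7, 8, 8, 8] 2 distinct, len 4
[7, 8, 8, 8, 7] 2 distinct, len 5
[7, 8, 8, 8, 7, 7] 2 distinct, len 6
Longest length with ≤2 distinct: 6.

6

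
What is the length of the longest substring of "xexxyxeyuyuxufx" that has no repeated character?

4

add x: [x] len 1
add e: [x, e] len 2
add x (repeat x, move left end past it): [e, x] len 2
add x (repeat x, move left end past it): [x] len 1
add y: [x, y] len 2
add x (repeat x, move left end past it): [y, x] len 2
add e: [y, x, e] len 3
add y (repeat y, move left end past it): [x, e, y] len 3
add u: [x, e, y, u] len 4
add y (repeat y, move left end past it): [u, y] len 2
add u (repeat u, move left end past it): [y, u] len 2
add x: [y, u, x] len 3
add u (repeat u, move left end past it): [x, u] len 2
add f: [x, u, f] len 3
add x (repeat x, move left end past it): [u, f, x] len 3
Longest all-distinct length: 4.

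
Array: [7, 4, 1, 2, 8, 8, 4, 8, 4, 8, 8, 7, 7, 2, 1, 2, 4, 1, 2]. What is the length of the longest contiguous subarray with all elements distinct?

5

add 7: [7] len 1
add 4: [7, 4] len 2
add 1: [7, 4, 1] len 3
add 2: [7, 4, 1, 2] len 4
add 8: [7, 4, 1, 2, 8] len 5
add 8 (repeat 8, move left end past it): [8] len 1
add 4: [8, 4] len 2
add 8 (repeat 8, move left end past it): [4, 8] len 2
add 4 (repeat 4, move left end past it): [8, 4] len 2
add 8 (repeat 8, move left end past it): [4, 8] len 2
add 8 (repeat 8, move left end past it): [8] len 1
add 7: [8, 7] len 2
add 7 (repeat 7, move left end past it): [7] len 1
add 2: [7, 2] len 2
add 1: [7, 2, 1] len 3
add 2 (repeat 2, move left end past it): [1, 2] len 2
add 4: [1, 2, 4] len 3
add 1 (repeat 1, move left end past it): [2, 4, 1] len 3
add 2 (repeat 2, move left end past it): [4, 1, 2] len 3
Longest all-distinct length: 5.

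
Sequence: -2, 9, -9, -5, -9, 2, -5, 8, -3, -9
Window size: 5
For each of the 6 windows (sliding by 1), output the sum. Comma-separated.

-16, -12, -26, -9, -7, -7

[-2, 9, -9, -5, -9] → sum -16
[9, -9, -5, -9, 2] → sum -12
[-9, -5, -9, 2, -5] → sum -26
[-5, -9, 2, -5, 8] → sum -9
[-9, 2, -5, 8, -3] → sum -7
[2, -5, 8, -3, -9] → sum -7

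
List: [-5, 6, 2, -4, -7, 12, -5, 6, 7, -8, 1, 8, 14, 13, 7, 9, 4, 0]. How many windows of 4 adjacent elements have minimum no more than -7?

8

-5 6 2 -4 → min -5
6 2 -4 -7 → min -7  ≤ -7 ✓
2 -4 -7 12 → min -7  ≤ -7 ✓
-4 -7 12 -5 → min -7  ≤ -7 ✓
-7 12 -5 6 → min -7  ≤ -7 ✓
12 -5 6 7 → min -5
-5 6 7 -8 → min -8  ≤ -7 ✓
6 7 -8 1 → min -8  ≤ -7 ✓
7 -8 1 8 → min -8  ≤ -7 ✓
-8 1 8 14 → min -8  ≤ -7 ✓
1 8 14 13 → min 1
8 14 13 7 → min 7
14 13 7 9 → min 7
13 7 9 4 → min 4
7 9 4 0 → min 0
8 windows satisfy the condition.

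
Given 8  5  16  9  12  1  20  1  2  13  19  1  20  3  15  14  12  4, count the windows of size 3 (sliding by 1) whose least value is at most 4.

12

8 5 16 → min 5
5 16 9 → min 5
16 9 12 → min 9
9 12 1 → min 1  ≤ 4 ✓
12 1 20 → min 1  ≤ 4 ✓
1 20 1 → min 1  ≤ 4 ✓
20 1 2 → min 1  ≤ 4 ✓
1 2 13 → min 1  ≤ 4 ✓
2 13 19 → min 2  ≤ 4 ✓
13 19 1 → min 1  ≤ 4 ✓
19 1 20 → min 1  ≤ 4 ✓
1 20 3 → min 1  ≤ 4 ✓
20 3 15 → min 3  ≤ 4 ✓
3 15 14 → min 3  ≤ 4 ✓
15 14 12 → min 12
14 12 4 → min 4  ≤ 4 ✓
12 windows satisfy the condition.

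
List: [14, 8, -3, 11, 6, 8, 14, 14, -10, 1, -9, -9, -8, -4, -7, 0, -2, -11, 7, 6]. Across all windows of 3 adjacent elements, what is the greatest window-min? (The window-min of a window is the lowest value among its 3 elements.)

(14, 8, -3) → min -3
(8, -3, 11) → min -3
(-3, 11, 6) → min -3
(11, 6, 8) → min 6
(6, 8, 14) → min 6
(8, 14, 14) → min 8
(14, 14, -10) → min -10
(14, -10, 1) → min -10
(-10, 1, -9) → min -10
(1, -9, -9) → min -9
(-9, -9, -8) → min -9
(-9, -8, -4) → min -9
(-8, -4, -7) → min -8
(-4, -7, 0) → min -7
(-7, 0, -2) → min -7
(0, -2, -11) → min -11
(-2, -11, 7) → min -11
(-11, 7, 6) → min -11
Greatest of these is 8.

8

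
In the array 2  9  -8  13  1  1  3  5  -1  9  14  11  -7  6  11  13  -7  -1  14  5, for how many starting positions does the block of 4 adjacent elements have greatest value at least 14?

6

2 9 -8 13 → max 13
9 -8 13 1 → max 13
-8 13 1 1 → max 13
13 1 1 3 → max 13
1 1 3 5 → max 5
1 3 5 -1 → max 5
3 5 -1 9 → max 9
5 -1 9 14 → max 14  ≥ 14 ✓
-1 9 14 11 → max 14  ≥ 14 ✓
9 14 11 -7 → max 14  ≥ 14 ✓
14 11 -7 6 → max 14  ≥ 14 ✓
11 -7 6 11 → max 11
-7 6 11 13 → max 13
6 11 13 -7 → max 13
11 13 -7 -1 → max 13
13 -7 -1 14 → max 14  ≥ 14 ✓
-7 -1 14 5 → max 14  ≥ 14 ✓
6 windows satisfy the condition.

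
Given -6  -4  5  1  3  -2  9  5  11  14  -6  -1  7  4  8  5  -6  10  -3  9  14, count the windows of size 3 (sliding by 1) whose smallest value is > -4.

11

-6 -4 5 → min -6
-4 5 1 → min -4
5 1 3 → min 1  > -4 ✓
1 3 -2 → min -2  > -4 ✓
3 -2 9 → min -2  > -4 ✓
-2 9 5 → min -2  > -4 ✓
9 5 11 → min 5  > -4 ✓
5 11 14 → min 5  > -4 ✓
11 14 -6 → min -6
14 -6 -1 → min -6
-6 -1 7 → min -6
-1 7 4 → min -1  > -4 ✓
7 4 8 → min 4  > -4 ✓
4 8 5 → min 4  > -4 ✓
8 5 -6 → min -6
5 -6 10 → min -6
-6 10 -3 → min -6
10 -3 9 → min -3  > -4 ✓
-3 9 14 → min -3  > -4 ✓
11 windows satisfy the condition.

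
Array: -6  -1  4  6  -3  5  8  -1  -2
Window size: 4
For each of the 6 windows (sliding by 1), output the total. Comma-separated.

3, 6, 12, 16, 9, 10

(-6, -1, 4, 6) → sum 3
(-1, 4, 6, -3) → sum 6
(4, 6, -3, 5) → sum 12
(6, -3, 5, 8) → sum 16
(-3, 5, 8, -1) → sum 9
(5, 8, -1, -2) → sum 10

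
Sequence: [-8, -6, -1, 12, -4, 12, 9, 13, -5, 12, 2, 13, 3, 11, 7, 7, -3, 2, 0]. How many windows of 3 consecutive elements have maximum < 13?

(-8, -6, -1) → max -1  < 13 ✓
(-6, -1, 12) → max 12  < 13 ✓
(-1, 12, -4) → max 12  < 13 ✓
(12, -4, 12) → max 12  < 13 ✓
(-4, 12, 9) → max 12  < 13 ✓
(12, 9, 13) → max 13
(9, 13, -5) → max 13
(13, -5, 12) → max 13
(-5, 12, 2) → max 12  < 13 ✓
(12, 2, 13) → max 13
(2, 13, 3) → max 13
(13, 3, 11) → max 13
(3, 11, 7) → max 11  < 13 ✓
(11, 7, 7) → max 11  < 13 ✓
(7, 7, -3) → max 7  < 13 ✓
(7, -3, 2) → max 7  < 13 ✓
(-3, 2, 0) → max 2  < 13 ✓
11 windows satisfy the condition.

11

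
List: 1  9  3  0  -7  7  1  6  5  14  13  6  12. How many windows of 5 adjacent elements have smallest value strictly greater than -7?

(1, 9, 3, 0, -7) → min -7
(9, 3, 0, -7, 7) → min -7
(3, 0, -7, 7, 1) → min -7
(0, -7, 7, 1, 6) → min -7
(-7, 7, 1, 6, 5) → min -7
(7, 1, 6, 5, 14) → min 1  > -7 ✓
(1, 6, 5, 14, 13) → min 1  > -7 ✓
(6, 5, 14, 13, 6) → min 5  > -7 ✓
(5, 14, 13, 6, 12) → min 5  > -7 ✓
4 windows satisfy the condition.

4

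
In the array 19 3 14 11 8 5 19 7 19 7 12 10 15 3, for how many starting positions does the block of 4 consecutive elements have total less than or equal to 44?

6

(19, 3, 14, 11) → sum 47
(3, 14, 11, 8) → sum 36  ≤ 44 ✓
(14, 11, 8, 5) → sum 38  ≤ 44 ✓
(11, 8, 5, 19) → sum 43  ≤ 44 ✓
(8, 5, 19, 7) → sum 39  ≤ 44 ✓
(5, 19, 7, 19) → sum 50
(19, 7, 19, 7) → sum 52
(7, 19, 7, 12) → sum 45
(19, 7, 12, 10) → sum 48
(7, 12, 10, 15) → sum 44  ≤ 44 ✓
(12, 10, 15, 3) → sum 40  ≤ 44 ✓
6 windows satisfy the condition.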